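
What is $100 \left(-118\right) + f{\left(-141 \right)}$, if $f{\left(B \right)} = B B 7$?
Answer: $127367$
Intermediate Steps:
$f{\left(B \right)} = 7 B^{2}$ ($f{\left(B \right)} = B^{2} \cdot 7 = 7 B^{2}$)
$100 \left(-118\right) + f{\left(-141 \right)} = 100 \left(-118\right) + 7 \left(-141\right)^{2} = -11800 + 7 \cdot 19881 = -11800 + 139167 = 127367$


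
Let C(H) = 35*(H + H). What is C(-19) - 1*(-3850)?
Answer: 2520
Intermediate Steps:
C(H) = 70*H (C(H) = 35*(2*H) = 70*H)
C(-19) - 1*(-3850) = 70*(-19) - 1*(-3850) = -1330 + 3850 = 2520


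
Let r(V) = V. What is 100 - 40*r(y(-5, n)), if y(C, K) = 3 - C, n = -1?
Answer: -220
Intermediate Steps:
100 - 40*r(y(-5, n)) = 100 - 40*(3 - 1*(-5)) = 100 - 40*(3 + 5) = 100 - 40*8 = 100 - 320 = -220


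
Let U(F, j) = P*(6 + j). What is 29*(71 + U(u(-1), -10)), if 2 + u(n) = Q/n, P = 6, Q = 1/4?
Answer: 1363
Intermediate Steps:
Q = ¼ ≈ 0.25000
u(n) = -2 + 1/(4*n)
U(F, j) = 36 + 6*j (U(F, j) = 6*(6 + j) = 36 + 6*j)
29*(71 + U(u(-1), -10)) = 29*(71 + (36 + 6*(-10))) = 29*(71 + (36 - 60)) = 29*(71 - 24) = 29*47 = 1363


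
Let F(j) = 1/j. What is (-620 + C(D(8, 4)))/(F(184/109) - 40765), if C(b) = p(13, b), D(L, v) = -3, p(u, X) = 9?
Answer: 112424/7500651 ≈ 0.014989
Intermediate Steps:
C(b) = 9
(-620 + C(D(8, 4)))/(F(184/109) - 40765) = (-620 + 9)/(1/(184/109) - 40765) = -611/(1/(184*(1/109)) - 40765) = -611/(1/(184/109) - 40765) = -611/(109/184 - 40765) = -611/(-7500651/184) = -611*(-184/7500651) = 112424/7500651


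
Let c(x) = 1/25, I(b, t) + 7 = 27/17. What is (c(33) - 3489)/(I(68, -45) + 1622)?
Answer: -741404/343525 ≈ -2.1582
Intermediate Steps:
I(b, t) = -92/17 (I(b, t) = -7 + 27/17 = -92/17)
c(x) = 1/25
(c(33) - 3489)/(I(68, -45) + 1622) = (1/25 - 3489)/(-92/17 + 1622) = -87224/(25*27482/17) = -87224/25*17/27482 = -741404/343525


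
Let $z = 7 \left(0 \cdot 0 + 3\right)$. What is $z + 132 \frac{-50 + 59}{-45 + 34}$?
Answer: $-87$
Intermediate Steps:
$z = 21$ ($z = 7 \left(0 + 3\right) = 7 \cdot 3 = 21$)
$z + 132 \frac{-50 + 59}{-45 + 34} = 21 + 132 \frac{-50 + 59}{-45 + 34} = 21 + 132 \frac{9}{-11} = 21 + 132 \cdot 9 \left(- \frac{1}{11}\right) = 21 + 132 \left(- \frac{9}{11}\right) = 21 - 108 = -87$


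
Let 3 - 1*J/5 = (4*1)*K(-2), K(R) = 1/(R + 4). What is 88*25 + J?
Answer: 2205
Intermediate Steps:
K(R) = 1/(4 + R)
J = 5 (J = 15 - 5*4*1/(4 - 2) = 15 - 20/2 = 15 - 5*2 = 15 - 10 = 5)
88*25 + J = 88*25 + 5 = 2200 + 5 = 2205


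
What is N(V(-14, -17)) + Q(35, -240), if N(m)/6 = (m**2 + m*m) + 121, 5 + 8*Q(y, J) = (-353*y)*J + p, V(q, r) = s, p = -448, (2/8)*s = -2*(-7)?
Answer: 3271611/8 ≈ 4.0895e+5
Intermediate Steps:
s = 56 (s = 4*(-2*(-7)) = 4*14 = 56)
V(q, r) = 56
Q(y, J) = -453/8 - 353*J*y/8 (Q(y, J) = -5/8 + ((-353*y)*J - 448)/8 = -5/8 + (-353*J*y - 448)/8 = -5/8 + (-448 - 353*J*y)/8 = -5/8 + (-56 - 353*J*y/8) = -453/8 - 353*J*y/8)
N(m) = 726 + 12*m**2 (N(m) = 6*((m**2 + m*m) + 121) = 6*((m**2 + m**2) + 121) = 6*(2*m**2 + 121) = 6*(121 + 2*m**2) = 726 + 12*m**2)
N(V(-14, -17)) + Q(35, -240) = (726 + 12*56**2) + (-453/8 - 353/8*(-240)*35) = (726 + 12*3136) + (-453/8 + 370650) = (726 + 37632) + 2964747/8 = 38358 + 2964747/8 = 3271611/8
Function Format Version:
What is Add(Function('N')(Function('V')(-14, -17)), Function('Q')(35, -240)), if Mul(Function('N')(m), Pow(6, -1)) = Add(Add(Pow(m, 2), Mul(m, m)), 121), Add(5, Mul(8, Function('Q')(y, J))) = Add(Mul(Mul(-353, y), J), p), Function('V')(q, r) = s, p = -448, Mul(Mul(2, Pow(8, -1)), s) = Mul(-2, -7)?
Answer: Rational(3271611, 8) ≈ 4.0895e+5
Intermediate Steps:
s = 56 (s = Mul(4, Mul(-2, -7)) = Mul(4, 14) = 56)
Function('V')(q, r) = 56
Function('Q')(y, J) = Add(Rational(-453, 8), Mul(Rational(-353, 8), J, y)) (Function('Q')(y, J) = Add(Rational(-5, 8), Mul(Rational(1, 8), Add(Mul(Mul(-353, y), J), -448))) = Add(Rational(-5, 8), Mul(Rational(1, 8), Add(Mul(-353, J, y), -448))) = Add(Rational(-5, 8), Mul(Rational(1, 8), Add(-448, Mul(-353, J, y)))) = Add(Rational(-5, 8), Add(-56, Mul(Rational(-353, 8), J, y))) = Add(Rational(-453, 8), Mul(Rational(-353, 8), J, y)))
Function('N')(m) = Add(726, Mul(12, Pow(m, 2))) (Function('N')(m) = Mul(6, Add(Add(Pow(m, 2), Mul(m, m)), 121)) = Mul(6, Add(Add(Pow(m, 2), Pow(m, 2)), 121)) = Mul(6, Add(Mul(2, Pow(m, 2)), 121)) = Mul(6, Add(121, Mul(2, Pow(m, 2)))) = Add(726, Mul(12, Pow(m, 2))))
Add(Function('N')(Function('V')(-14, -17)), Function('Q')(35, -240)) = Add(Add(726, Mul(12, Pow(56, 2))), Add(Rational(-453, 8), Mul(Rational(-353, 8), -240, 35))) = Add(Add(726, Mul(12, 3136)), Add(Rational(-453, 8), 370650)) = Add(Add(726, 37632), Rational(2964747, 8)) = Add(38358, Rational(2964747, 8)) = Rational(3271611, 8)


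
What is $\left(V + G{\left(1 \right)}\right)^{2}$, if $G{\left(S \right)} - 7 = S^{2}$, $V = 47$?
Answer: $3025$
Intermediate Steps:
$G{\left(S \right)} = 7 + S^{2}$
$\left(V + G{\left(1 \right)}\right)^{2} = \left(47 + \left(7 + 1^{2}\right)\right)^{2} = \left(47 + \left(7 + 1\right)\right)^{2} = \left(47 + 8\right)^{2} = 55^{2} = 3025$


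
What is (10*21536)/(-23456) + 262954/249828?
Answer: -744298579/91561962 ≈ -8.1289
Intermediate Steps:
(10*21536)/(-23456) + 262954/249828 = 215360*(-1/23456) + 262954*(1/249828) = -6730/733 + 131477/124914 = -744298579/91561962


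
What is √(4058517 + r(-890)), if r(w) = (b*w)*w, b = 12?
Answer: √13563717 ≈ 3682.9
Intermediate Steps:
r(w) = 12*w² (r(w) = (12*w)*w = 12*w²)
√(4058517 + r(-890)) = √(4058517 + 12*(-890)²) = √(4058517 + 12*792100) = √(4058517 + 9505200) = √13563717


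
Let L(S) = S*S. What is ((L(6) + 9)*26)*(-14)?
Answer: -16380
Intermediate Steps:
L(S) = S**2
((L(6) + 9)*26)*(-14) = ((6**2 + 9)*26)*(-14) = ((36 + 9)*26)*(-14) = (45*26)*(-14) = 1170*(-14) = -16380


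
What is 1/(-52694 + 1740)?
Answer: -1/50954 ≈ -1.9626e-5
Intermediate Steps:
1/(-52694 + 1740) = 1/(-50954) = -1/50954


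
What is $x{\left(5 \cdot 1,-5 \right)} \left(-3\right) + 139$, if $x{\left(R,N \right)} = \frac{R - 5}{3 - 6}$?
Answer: $139$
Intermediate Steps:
$x{\left(R,N \right)} = \frac{5}{3} - \frac{R}{3}$ ($x{\left(R,N \right)} = \frac{-5 + R}{-3} = \left(-5 + R\right) \left(- \frac{1}{3}\right) = \frac{5}{3} - \frac{R}{3}$)
$x{\left(5 \cdot 1,-5 \right)} \left(-3\right) + 139 = \left(\frac{5}{3} - \frac{5 \cdot 1}{3}\right) \left(-3\right) + 139 = \left(\frac{5}{3} - \frac{5}{3}\right) \left(-3\right) + 139 = 0 \left(-3\right) + 139 = 0 + 139 = 139$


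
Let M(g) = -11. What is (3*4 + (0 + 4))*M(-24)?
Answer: -176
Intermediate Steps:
(3*4 + (0 + 4))*M(-24) = (3*4 + (0 + 4))*(-11) = (12 + 4)*(-11) = 16*(-11) = -176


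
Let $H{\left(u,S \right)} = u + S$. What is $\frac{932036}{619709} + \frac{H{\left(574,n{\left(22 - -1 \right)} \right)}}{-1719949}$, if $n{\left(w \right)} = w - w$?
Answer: $\frac{228956953314}{152266839263} \approx 1.5037$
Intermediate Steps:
$n{\left(w \right)} = 0$
$H{\left(u,S \right)} = S + u$
$\frac{932036}{619709} + \frac{H{\left(574,n{\left(22 - -1 \right)} \right)}}{-1719949} = \frac{932036}{619709} + \frac{0 + 574}{-1719949} = 932036 \cdot \frac{1}{619709} + 574 \left(- \frac{1}{1719949}\right) = \frac{932036}{619709} - \frac{82}{245707} = \frac{228956953314}{152266839263}$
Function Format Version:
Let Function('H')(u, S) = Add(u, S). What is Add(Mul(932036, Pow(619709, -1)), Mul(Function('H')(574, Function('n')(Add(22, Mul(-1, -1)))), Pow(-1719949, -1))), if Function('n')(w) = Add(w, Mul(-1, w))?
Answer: Rational(228956953314, 152266839263) ≈ 1.5037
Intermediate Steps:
Function('n')(w) = 0
Function('H')(u, S) = Add(S, u)
Add(Mul(932036, Pow(619709, -1)), Mul(Function('H')(574, Function('n')(Add(22, Mul(-1, -1)))), Pow(-1719949, -1))) = Add(Mul(932036, Pow(619709, -1)), Mul(Add(0, 574), Pow(-1719949, -1))) = Add(Mul(932036, Rational(1, 619709)), Mul(574, Rational(-1, 1719949))) = Add(Rational(932036, 619709), Rational(-82, 245707)) = Rational(228956953314, 152266839263)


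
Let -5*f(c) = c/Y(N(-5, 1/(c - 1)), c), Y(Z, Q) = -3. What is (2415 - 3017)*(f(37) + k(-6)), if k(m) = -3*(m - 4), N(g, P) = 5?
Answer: -293174/15 ≈ -19545.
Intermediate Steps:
k(m) = 12 - 3*m (k(m) = -3*(-4 + m) = 12 - 3*m)
f(c) = c/15 (f(c) = -c/(5*(-3)) = -c*(-1)/(5*3) = -(-1)*c/15 = c/15)
(2415 - 3017)*(f(37) + k(-6)) = (2415 - 3017)*((1/15)*37 + (12 - 3*(-6))) = -602*(37/15 + (12 + 18)) = -602*(37/15 + 30) = -602*487/15 = -293174/15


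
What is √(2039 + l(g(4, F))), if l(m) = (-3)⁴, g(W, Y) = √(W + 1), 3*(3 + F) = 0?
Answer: 2*√530 ≈ 46.043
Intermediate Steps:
F = -3 (F = -3 + (⅓)*0 = -3 + 0 = -3)
g(W, Y) = √(1 + W)
l(m) = 81
√(2039 + l(g(4, F))) = √(2039 + 81) = √2120 = 2*√530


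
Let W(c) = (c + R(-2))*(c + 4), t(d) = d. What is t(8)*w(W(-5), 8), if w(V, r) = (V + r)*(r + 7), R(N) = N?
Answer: 1800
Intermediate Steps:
W(c) = (-2 + c)*(4 + c) (W(c) = (c - 2)*(c + 4) = (-2 + c)*(4 + c))
w(V, r) = (7 + r)*(V + r) (w(V, r) = (V + r)*(7 + r) = (7 + r)*(V + r))
t(8)*w(W(-5), 8) = 8*(8**2 + 7*(-8 + (-5)**2 + 2*(-5)) + 7*8 + (-8 + (-5)**2 + 2*(-5))*8) = 8*(64 + 7*(-8 + 25 - 10) + 56 + (-8 + 25 - 10)*8) = 8*(64 + 7*7 + 56 + 7*8) = 8*(64 + 49 + 56 + 56) = 8*225 = 1800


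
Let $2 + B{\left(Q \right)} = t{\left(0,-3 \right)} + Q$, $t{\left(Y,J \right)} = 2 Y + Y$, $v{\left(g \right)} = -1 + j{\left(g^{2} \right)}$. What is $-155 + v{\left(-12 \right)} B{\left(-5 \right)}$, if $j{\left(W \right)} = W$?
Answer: $-1156$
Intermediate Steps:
$v{\left(g \right)} = -1 + g^{2}$
$t{\left(Y,J \right)} = 3 Y$
$B{\left(Q \right)} = -2 + Q$ ($B{\left(Q \right)} = -2 + \left(3 \cdot 0 + Q\right) = -2 + \left(0 + Q\right) = -2 + Q$)
$-155 + v{\left(-12 \right)} B{\left(-5 \right)} = -155 + \left(-1 + \left(-12\right)^{2}\right) \left(-2 - 5\right) = -155 + \left(-1 + 144\right) \left(-7\right) = -155 + 143 \left(-7\right) = -155 - 1001 = -1156$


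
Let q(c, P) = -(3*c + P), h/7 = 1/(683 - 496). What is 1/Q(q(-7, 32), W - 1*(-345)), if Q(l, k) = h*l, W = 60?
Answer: -17/7 ≈ -2.4286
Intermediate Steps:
h = 7/187 (h = 7/(683 - 496) = 7/187 ≈ 0.037433)
q(c, P) = -P - 3*c (q(c, P) = -(P + 3*c) = -P - 3*c)
Q(l, k) = 7*l/187
1/Q(q(-7, 32), W - 1*(-345)) = 1/(7*(-1*32 - 3*(-7))/187) = 1/(7*(-32 + 21)/187) = 1/((7/187)*(-11)) = 1/(-7/17) = -17/7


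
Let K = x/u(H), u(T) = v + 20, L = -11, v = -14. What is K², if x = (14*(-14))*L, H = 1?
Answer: 1162084/9 ≈ 1.2912e+5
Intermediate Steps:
x = 2156 (x = (14*(-14))*(-11) = -196*(-11) = 2156)
u(T) = 6 (u(T) = -14 + 20 = 6)
K = 1078/3 (K = 2156/6 = 2156*(⅙) = 1078/3 ≈ 359.33)
K² = (1078/3)² = 1162084/9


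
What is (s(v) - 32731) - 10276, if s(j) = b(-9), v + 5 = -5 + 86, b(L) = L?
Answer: -43016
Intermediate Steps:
v = 76 (v = -5 + (-5 + 86) = -5 + 81 = 76)
s(j) = -9
(s(v) - 32731) - 10276 = (-9 - 32731) - 10276 = -32740 - 10276 = -43016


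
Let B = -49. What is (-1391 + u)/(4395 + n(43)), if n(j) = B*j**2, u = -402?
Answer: 1793/86206 ≈ 0.020799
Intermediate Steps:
n(j) = -49*j**2
(-1391 + u)/(4395 + n(43)) = (-1391 - 402)/(4395 - 49*43**2) = -1793/(4395 - 49*1849) = -1793/(4395 - 90601) = -1793/(-86206) = -1793*(-1/86206) = 1793/86206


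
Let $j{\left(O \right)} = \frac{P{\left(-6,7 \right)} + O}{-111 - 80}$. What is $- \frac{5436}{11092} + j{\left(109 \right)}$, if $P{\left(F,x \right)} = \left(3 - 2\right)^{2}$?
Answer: $- \frac{564599}{529643} \approx -1.066$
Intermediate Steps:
$P{\left(F,x \right)} = 1$ ($P{\left(F,x \right)} = 1^{2} = 1$)
$j{\left(O \right)} = - \frac{1}{191} - \frac{O}{191}$ ($j{\left(O \right)} = \frac{1 + O}{-111 - 80} = \frac{1 + O}{-191} = \left(1 + O\right) \left(- \frac{1}{191}\right) = - \frac{1}{191} - \frac{O}{191}$)
$- \frac{5436}{11092} + j{\left(109 \right)} = - \frac{5436}{11092} - \frac{110}{191} = \left(-5436\right) \frac{1}{11092} - \frac{110}{191} = - \frac{1359}{2773} - \frac{110}{191} = - \frac{564599}{529643}$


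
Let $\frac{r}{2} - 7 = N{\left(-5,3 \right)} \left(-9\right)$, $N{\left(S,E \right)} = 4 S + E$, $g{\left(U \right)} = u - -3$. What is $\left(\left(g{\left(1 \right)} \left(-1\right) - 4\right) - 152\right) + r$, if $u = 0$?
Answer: $161$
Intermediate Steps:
$g{\left(U \right)} = 3$ ($g{\left(U \right)} = 0 - -3 = 0 + 3 = 3$)
$N{\left(S,E \right)} = E + 4 S$
$r = 320$ ($r = 14 + 2 \left(3 + 4 \left(-5\right)\right) \left(-9\right) = 14 + 2 \left(3 - 20\right) \left(-9\right) = 14 + 2 \left(\left(-17\right) \left(-9\right)\right) = 14 + 2 \cdot 153 = 14 + 306 = 320$)
$\left(\left(g{\left(1 \right)} \left(-1\right) - 4\right) - 152\right) + r = \left(\left(3 \left(-1\right) - 4\right) - 152\right) + 320 = \left(\left(-3 - 4\right) - 152\right) + 320 = \left(-7 - 152\right) + 320 = -159 + 320 = 161$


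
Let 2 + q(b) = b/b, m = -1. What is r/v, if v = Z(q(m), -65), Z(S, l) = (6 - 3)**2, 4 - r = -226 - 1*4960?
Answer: 1730/3 ≈ 576.67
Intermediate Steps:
r = 5190 (r = 4 - (-226 - 1*4960) = 4 - (-226 - 4960) = 4 - 1*(-5186) = 4 + 5186 = 5190)
q(b) = -1 (q(b) = -2 + b/b = -2 + 1 = -1)
Z(S, l) = 9 (Z(S, l) = 3**2 = 9)
v = 9
r/v = 5190/9 = 5190*(1/9) = 1730/3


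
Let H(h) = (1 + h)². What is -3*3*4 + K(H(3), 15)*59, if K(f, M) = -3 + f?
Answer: 731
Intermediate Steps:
-3*3*4 + K(H(3), 15)*59 = -3*3*4 + (-3 + (1 + 3)²)*59 = -9*4 + (-3 + 4²)*59 = -36 + (-3 + 16)*59 = -36 + 13*59 = -36 + 767 = 731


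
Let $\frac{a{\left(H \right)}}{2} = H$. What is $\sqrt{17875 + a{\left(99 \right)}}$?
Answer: $\sqrt{18073} \approx 134.44$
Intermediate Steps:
$a{\left(H \right)} = 2 H$
$\sqrt{17875 + a{\left(99 \right)}} = \sqrt{17875 + 2 \cdot 99} = \sqrt{17875 + 198} = \sqrt{18073}$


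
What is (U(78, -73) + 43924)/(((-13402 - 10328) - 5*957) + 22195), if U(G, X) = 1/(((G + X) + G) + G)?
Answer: -1414353/203504 ≈ -6.9500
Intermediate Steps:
U(G, X) = 1/(X + 3*G) (U(G, X) = 1/((X + 2*G) + G) = 1/(X + 3*G))
(U(78, -73) + 43924)/(((-13402 - 10328) - 5*957) + 22195) = (1/(-73 + 3*78) + 43924)/(((-13402 - 10328) - 5*957) + 22195) = (1/(-73 + 234) + 43924)/((-23730 - 4785) + 22195) = (1/161 + 43924)/(-28515 + 22195) = (1/161 + 43924)/(-6320) = (7071765/161)*(-1/6320) = -1414353/203504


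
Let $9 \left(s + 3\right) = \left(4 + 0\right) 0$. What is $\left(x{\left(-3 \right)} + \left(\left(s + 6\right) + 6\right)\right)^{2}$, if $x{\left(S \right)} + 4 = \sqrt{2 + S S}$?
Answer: $\left(5 + \sqrt{11}\right)^{2} \approx 69.166$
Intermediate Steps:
$s = -3$ ($s = -3 + \frac{\left(4 + 0\right) 0}{9} = -3 + \frac{4 \cdot 0}{9} = -3 + \frac{1}{9} \cdot 0 = -3 + 0 = -3$)
$x{\left(S \right)} = -4 + \sqrt{2 + S^{2}}$ ($x{\left(S \right)} = -4 + \sqrt{2 + S S} = -4 + \sqrt{2 + S^{2}}$)
$\left(x{\left(-3 \right)} + \left(\left(s + 6\right) + 6\right)\right)^{2} = \left(\left(-4 + \sqrt{2 + \left(-3\right)^{2}}\right) + \left(\left(-3 + 6\right) + 6\right)\right)^{2} = \left(\left(-4 + \sqrt{2 + 9}\right) + \left(3 + 6\right)\right)^{2} = \left(\left(-4 + \sqrt{11}\right) + 9\right)^{2} = \left(5 + \sqrt{11}\right)^{2}$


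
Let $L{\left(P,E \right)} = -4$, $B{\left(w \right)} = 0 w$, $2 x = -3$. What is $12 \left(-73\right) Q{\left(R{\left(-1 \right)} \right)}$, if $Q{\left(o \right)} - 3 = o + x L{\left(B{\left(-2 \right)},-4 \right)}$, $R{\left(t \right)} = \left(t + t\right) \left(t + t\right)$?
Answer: $-11388$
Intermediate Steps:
$x = - \frac{3}{2}$ ($x = \frac{1}{2} \left(-3\right) = - \frac{3}{2} \approx -1.5$)
$B{\left(w \right)} = 0$
$R{\left(t \right)} = 4 t^{2}$ ($R{\left(t \right)} = 2 t 2 t = 4 t^{2}$)
$Q{\left(o \right)} = 9 + o$ ($Q{\left(o \right)} = 3 + \left(o - -6\right) = 3 + \left(o + 6\right) = 3 + \left(6 + o\right) = 9 + o$)
$12 \left(-73\right) Q{\left(R{\left(-1 \right)} \right)} = 12 \left(-73\right) \left(9 + 4 \left(-1\right)^{2}\right) = - 876 \left(9 + 4 \cdot 1\right) = - 876 \left(9 + 4\right) = \left(-876\right) 13 = -11388$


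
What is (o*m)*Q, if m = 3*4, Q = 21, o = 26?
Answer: 6552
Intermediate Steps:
m = 12
(o*m)*Q = (26*12)*21 = 312*21 = 6552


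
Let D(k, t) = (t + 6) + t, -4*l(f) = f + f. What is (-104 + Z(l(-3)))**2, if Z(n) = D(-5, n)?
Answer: 9025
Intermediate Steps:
l(f) = -f/2 (l(f) = -(f + f)/4 = -f/2)
D(k, t) = 6 + 2*t (D(k, t) = (6 + t) + t = 6 + 2*t)
Z(n) = 6 + 2*n
(-104 + Z(l(-3)))**2 = (-104 + (6 + 2*(-1/2*(-3))))**2 = (-104 + (6 + 2*(3/2)))**2 = (-104 + (6 + 3))**2 = (-104 + 9)**2 = (-95)**2 = 9025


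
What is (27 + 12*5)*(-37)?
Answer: -3219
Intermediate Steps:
(27 + 12*5)*(-37) = (27 + 60)*(-37) = 87*(-37) = -3219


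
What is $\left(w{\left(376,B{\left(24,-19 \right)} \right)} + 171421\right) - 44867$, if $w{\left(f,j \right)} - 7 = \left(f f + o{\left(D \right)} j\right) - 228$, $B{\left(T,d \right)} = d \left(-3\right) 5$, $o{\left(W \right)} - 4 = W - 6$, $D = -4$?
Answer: $265999$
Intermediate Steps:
$o{\left(W \right)} = -2 + W$ ($o{\left(W \right)} = 4 + \left(W - 6\right) = 4 + \left(-6 + W\right) = -2 + W$)
$B{\left(T,d \right)} = - 15 d$ ($B{\left(T,d \right)} = - 3 d 5 = - 15 d$)
$w{\left(f,j \right)} = -221 + f^{2} - 6 j$ ($w{\left(f,j \right)} = 7 - \left(228 - f f - \left(-2 - 4\right) j\right) = 7 - \left(228 - f^{2} + 6 j\right) = -221 + f^{2} - 6 j$)
$\left(w{\left(376,B{\left(24,-19 \right)} \right)} + 171421\right) - 44867 = \left(\left(-221 + 376^{2} - 6 \left(\left(-15\right) \left(-19\right)\right)\right) + 171421\right) - 44867 = \left(\left(-221 + 141376 - 1710\right) + 171421\right) - 44867 = \left(139445 + 171421\right) - 44867 = 310866 - 44867 = 265999$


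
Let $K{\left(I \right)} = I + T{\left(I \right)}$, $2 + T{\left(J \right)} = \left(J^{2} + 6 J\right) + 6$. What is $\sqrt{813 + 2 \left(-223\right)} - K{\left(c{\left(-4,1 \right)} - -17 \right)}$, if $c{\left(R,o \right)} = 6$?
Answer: $-694 + \sqrt{367} \approx -674.84$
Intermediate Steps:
$T{\left(J \right)} = 4 + J^{2} + 6 J$ ($T{\left(J \right)} = -2 + \left(\left(J^{2} + 6 J\right) + 6\right) = -2 + \left(6 + J^{2} + 6 J\right) = 4 + J^{2} + 6 J$)
$K{\left(I \right)} = 4 + I^{2} + 7 I$ ($K{\left(I \right)} = I + \left(4 + I^{2} + 6 I\right) = 4 + I^{2} + 7 I$)
$\sqrt{813 + 2 \left(-223\right)} - K{\left(c{\left(-4,1 \right)} - -17 \right)} = \sqrt{813 + 2 \left(-223\right)} - \left(4 + \left(6 - -17\right)^{2} + 7 \left(6 - -17\right)\right) = \sqrt{813 - 446} - \left(4 + \left(6 + 17\right)^{2} + 7 \left(6 + 17\right)\right) = \sqrt{367} - \left(4 + 23^{2} + 7 \cdot 23\right) = \sqrt{367} - \left(4 + 529 + 161\right) = \sqrt{367} - 694 = -694 + \sqrt{367}$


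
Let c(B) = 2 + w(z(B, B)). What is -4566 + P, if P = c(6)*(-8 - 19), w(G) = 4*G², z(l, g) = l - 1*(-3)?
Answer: -13368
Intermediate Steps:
z(l, g) = 3 + l (z(l, g) = l + 3 = 3 + l)
c(B) = 2 + 4*(3 + B)²
P = -8802 (P = (2 + 4*(3 + 6)²)*(-8 - 19) = (2 + 4*9²)*(-27) = (2 + 4*81)*(-27) = (2 + 324)*(-27) = 326*(-27) = -8802)
-4566 + P = -4566 - 8802 = -13368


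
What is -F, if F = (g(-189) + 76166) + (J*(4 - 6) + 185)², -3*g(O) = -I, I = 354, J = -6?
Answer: -115093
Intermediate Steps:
g(O) = 118 (g(O) = -(-1)*354/3 = -⅓*(-354) = 118)
F = 115093 (F = (118 + 76166) + (-6*(4 - 6) + 185)² = 76284 + (-6*(-2) + 185)² = 76284 + (12 + 185)² = 76284 + 197² = 76284 + 38809 = 115093)
-F = -1*115093 = -115093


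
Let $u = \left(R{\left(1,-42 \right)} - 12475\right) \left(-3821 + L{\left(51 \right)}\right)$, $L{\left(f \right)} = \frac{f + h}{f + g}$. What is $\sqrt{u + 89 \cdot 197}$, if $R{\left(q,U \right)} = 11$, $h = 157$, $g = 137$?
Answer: $\frac{7 \sqrt{2147178973}}{47} \approx 6901.4$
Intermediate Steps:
$L{\left(f \right)} = \frac{157 + f}{137 + f}$ ($L{\left(f \right)} = \frac{f + 157}{f + 137} = \frac{157 + f}{137 + f}$)
$u = \frac{2237724240}{47}$ ($u = \left(11 - 12475\right) \left(-3821 + \frac{157 + 51}{137 + 51}\right) = - 12464 \left(-3821 + \frac{1}{188} \cdot 208\right) = - 12464 \left(-3821 + \frac{52}{47}\right) = \left(-12464\right) \left(- \frac{179535}{47}\right) = \frac{2237724240}{47} \approx 4.7611 \cdot 10^{7}$)
$\sqrt{u + 89 \cdot 197} = \sqrt{\frac{2237724240}{47} + 89 \cdot 197} = \sqrt{\frac{2237724240}{47} + 17533} = \sqrt{\frac{2238548291}{47}} = \frac{7 \sqrt{2147178973}}{47}$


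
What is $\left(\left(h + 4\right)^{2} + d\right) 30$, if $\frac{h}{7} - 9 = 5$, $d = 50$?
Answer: $313620$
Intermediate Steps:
$h = 98$ ($h = 63 + 7 \cdot 5 = 63 + 35 = 98$)
$\left(\left(h + 4\right)^{2} + d\right) 30 = \left(\left(98 + 4\right)^{2} + 50\right) 30 = \left(102^{2} + 50\right) 30 = \left(10404 + 50\right) 30 = 10454 \cdot 30 = 313620$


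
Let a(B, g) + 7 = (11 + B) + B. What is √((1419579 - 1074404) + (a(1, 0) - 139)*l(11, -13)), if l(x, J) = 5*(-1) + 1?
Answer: √345707 ≈ 587.97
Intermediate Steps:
l(x, J) = -4 (l(x, J) = -5 + 1 = -4)
a(B, g) = 4 + 2*B (a(B, g) = -7 + ((11 + B) + B) = -7 + (11 + 2*B) = 4 + 2*B)
√((1419579 - 1074404) + (a(1, 0) - 139)*l(11, -13)) = √((1419579 - 1074404) + ((4 + 2*1) - 139)*(-4)) = √(345175 + ((4 + 2) - 139)*(-4)) = √(345175 + (6 - 139)*(-4)) = √(345175 - 133*(-4)) = √(345175 + 532) = √345707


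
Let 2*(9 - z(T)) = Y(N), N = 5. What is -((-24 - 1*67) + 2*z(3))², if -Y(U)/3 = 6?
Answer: -3025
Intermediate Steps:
Y(U) = -18 (Y(U) = -3*6 = -18)
z(T) = 18 (z(T) = 9 - ½*(-18) = 9 + 9 = 18)
-((-24 - 1*67) + 2*z(3))² = -((-24 - 1*67) + 2*18)² = -((-24 - 67) + 36)² = -(-91 + 36)² = -1*(-55)² = -1*3025 = -3025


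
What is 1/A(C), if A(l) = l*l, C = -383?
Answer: 1/146689 ≈ 6.8171e-6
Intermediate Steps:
A(l) = l²
1/A(C) = 1/((-383)²) = 1/146689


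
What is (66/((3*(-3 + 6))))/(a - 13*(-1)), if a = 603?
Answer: 1/84 ≈ 0.011905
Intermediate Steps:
(66/((3*(-3 + 6))))/(a - 13*(-1)) = (66/((3*(-3 + 6))))/(603 - 13*(-1)) = (66/((3*3)))/(603 + 13) = (66/9)/616 = (66*(1/9))/616 = (1/616)*(22/3) = 1/84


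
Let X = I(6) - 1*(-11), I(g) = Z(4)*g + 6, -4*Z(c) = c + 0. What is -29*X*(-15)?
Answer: 4785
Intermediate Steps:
Z(c) = -c/4 (Z(c) = -(c + 0)/4 = -c/4)
I(g) = 6 - g (I(g) = (-¼*4)*g + 6 = -g + 6 = 6 - g)
X = 11 (X = (6 - 1*6) - 1*(-11) = (6 - 6) + 11 = 0 + 11 = 11)
-29*X*(-15) = -29*11*(-15) = -319*(-15) = 4785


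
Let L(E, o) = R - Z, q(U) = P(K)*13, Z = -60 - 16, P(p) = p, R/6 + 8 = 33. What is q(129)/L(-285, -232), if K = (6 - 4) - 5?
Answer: -39/226 ≈ -0.17257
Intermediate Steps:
R = 150 (R = -48 + 6*33 = -48 + 198 = 150)
K = -3 (K = 2 - 5 = -3)
Z = -76
q(U) = -39 (q(U) = -3*13 = -39)
L(E, o) = 226 (L(E, o) = 150 - 1*(-76) = 150 + 76 = 226)
q(129)/L(-285, -232) = -39/226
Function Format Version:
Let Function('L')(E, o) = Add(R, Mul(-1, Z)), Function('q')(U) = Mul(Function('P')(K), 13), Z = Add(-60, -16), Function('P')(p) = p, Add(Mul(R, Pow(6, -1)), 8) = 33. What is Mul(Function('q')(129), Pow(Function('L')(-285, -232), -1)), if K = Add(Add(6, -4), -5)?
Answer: Rational(-39, 226) ≈ -0.17257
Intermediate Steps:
R = 150 (R = Add(-48, Mul(6, 33)) = Add(-48, 198) = 150)
K = -3 (K = Add(2, -5) = -3)
Z = -76
Function('q')(U) = -39 (Function('q')(U) = Mul(-3, 13) = -39)
Function('L')(E, o) = 226 (Function('L')(E, o) = Add(150, Mul(-1, -76)) = Add(150, 76) = 226)
Mul(Function('q')(129), Pow(Function('L')(-285, -232), -1)) = Mul(-39, Pow(226, -1)) = Mul(-39, Rational(1, 226)) = Rational(-39, 226)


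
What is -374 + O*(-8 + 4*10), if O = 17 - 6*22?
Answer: -4054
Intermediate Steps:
O = -115 (O = 17 - 1*132 = 17 - 132 = -115)
-374 + O*(-8 + 4*10) = -374 - 115*(-8 + 4*10) = -374 - 115*(-8 + 40) = -374 - 115*32 = -374 - 3680 = -4054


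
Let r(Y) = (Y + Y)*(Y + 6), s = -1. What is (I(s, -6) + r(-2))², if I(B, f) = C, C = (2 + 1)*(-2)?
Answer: 484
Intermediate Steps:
C = -6 (C = 3*(-2) = -6)
I(B, f) = -6
r(Y) = 2*Y*(6 + Y) (r(Y) = (2*Y)*(6 + Y) = 2*Y*(6 + Y))
(I(s, -6) + r(-2))² = (-6 + 2*(-2)*(6 - 2))² = (-6 + 2*(-2)*4)² = (-6 - 16)² = (-22)² = 484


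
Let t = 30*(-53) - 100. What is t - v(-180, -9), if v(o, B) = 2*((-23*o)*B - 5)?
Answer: 72840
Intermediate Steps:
v(o, B) = -10 - 46*B*o (v(o, B) = 2*(-23*B*o - 5) = 2*(-5 - 23*B*o) = -10 - 46*B*o)
t = -1690 (t = -1590 - 100 = -1690)
t - v(-180, -9) = -1690 - (-10 - 46*(-9)*(-180)) = -1690 - (-10 - 74520) = -1690 - 1*(-74530) = -1690 + 74530 = 72840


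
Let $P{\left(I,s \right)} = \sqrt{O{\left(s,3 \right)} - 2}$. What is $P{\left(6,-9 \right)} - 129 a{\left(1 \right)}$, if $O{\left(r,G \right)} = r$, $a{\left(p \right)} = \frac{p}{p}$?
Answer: $-129 + i \sqrt{11} \approx -129.0 + 3.3166 i$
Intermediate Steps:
$a{\left(p \right)} = 1$
$P{\left(I,s \right)} = \sqrt{-2 + s}$ ($P{\left(I,s \right)} = \sqrt{s - 2} = \sqrt{-2 + s}$)
$P{\left(6,-9 \right)} - 129 a{\left(1 \right)} = \sqrt{-2 - 9} - 129 = \sqrt{-11} - 129 = i \sqrt{11} - 129 = -129 + i \sqrt{11}$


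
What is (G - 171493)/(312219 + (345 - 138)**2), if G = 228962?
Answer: 57469/355068 ≈ 0.16185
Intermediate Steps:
(G - 171493)/(312219 + (345 - 138)**2) = (228962 - 171493)/(312219 + (345 - 138)**2) = 57469/(312219 + 207**2) = 57469/(312219 + 42849) = 57469/355068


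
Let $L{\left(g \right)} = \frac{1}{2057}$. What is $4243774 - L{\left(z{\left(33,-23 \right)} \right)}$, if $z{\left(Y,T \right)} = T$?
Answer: $\frac{8729443117}{2057} \approx 4.2438 \cdot 10^{6}$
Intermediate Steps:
$L{\left(g \right)} = \frac{1}{2057}$
$4243774 - L{\left(z{\left(33,-23 \right)} \right)} = 4243774 - \frac{1}{2057} = \frac{8729443117}{2057}$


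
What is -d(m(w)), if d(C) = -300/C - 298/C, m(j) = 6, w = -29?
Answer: 299/3 ≈ 99.667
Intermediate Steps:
d(C) = -598/C
-d(m(w)) = -(-598)/6 = -1*(-299/3) = 299/3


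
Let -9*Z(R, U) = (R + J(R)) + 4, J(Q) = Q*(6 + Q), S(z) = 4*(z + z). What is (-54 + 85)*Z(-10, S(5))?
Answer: -1054/9 ≈ -117.11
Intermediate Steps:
S(z) = 8*z (S(z) = 4*(2*z) = 8*z)
Z(R, U) = -4/9 - R/9 - R*(6 + R)/9 (Z(R, U) = -((R + R*(6 + R)) + 4)/9 = -(4 + R + R*(6 + R))/9 = -4/9 - R/9 - R*(6 + R)/9)
(-54 + 85)*Z(-10, S(5)) = (-54 + 85)*(-4/9 - ⅑*(-10) - ⅑*(-10)*(6 - 10)) = 31*(-4/9 + 10/9 - ⅑*(-10)*(-4)) = 31*(-4/9 + 10/9 - 40/9) = 31*(-34/9) = -1054/9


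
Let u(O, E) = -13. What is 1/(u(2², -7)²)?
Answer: 1/169 ≈ 0.0059172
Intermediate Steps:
1/(u(2², -7)²) = 1/((-13)²) = 1/169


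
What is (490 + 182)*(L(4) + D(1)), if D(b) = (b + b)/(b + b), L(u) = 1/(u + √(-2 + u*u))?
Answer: 2016 - 336*√14 ≈ 758.80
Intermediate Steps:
L(u) = 1/(u + √(-2 + u²))
D(b) = 1 (D(b) = (2*b)/((2*b)) = (2*b)*(1/(2*b)) = 1)
(490 + 182)*(L(4) + D(1)) = (490 + 182)*(1/(4 + √(-2 + 4²)) + 1) = 672*(1/(4 + √(-2 + 16)) + 1) = 672*(1/(4 + √14) + 1) = 672*(1 + 1/(4 + √14)) = 672 + 672/(4 + √14)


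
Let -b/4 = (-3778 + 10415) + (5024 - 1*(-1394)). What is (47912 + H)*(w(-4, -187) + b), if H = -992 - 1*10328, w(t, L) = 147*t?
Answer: -1932350336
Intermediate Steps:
H = -11320 (H = -992 - 10328 = -11320)
b = -52220 (b = -4*((-3778 + 10415) + (5024 - 1*(-1394))) = -4*(6637 + (5024 + 1394)) = -4*(6637 + 6418) = -4*13055 = -52220)
(47912 + H)*(w(-4, -187) + b) = (47912 - 11320)*(147*(-4) - 52220) = 36592*(-588 - 52220) = 36592*(-52808) = -1932350336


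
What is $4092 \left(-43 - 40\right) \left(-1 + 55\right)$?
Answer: $-18340344$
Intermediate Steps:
$4092 \left(-43 - 40\right) \left(-1 + 55\right) = 4092 \left(\left(-83\right) 54\right) = 4092 \left(-4482\right) = -18340344$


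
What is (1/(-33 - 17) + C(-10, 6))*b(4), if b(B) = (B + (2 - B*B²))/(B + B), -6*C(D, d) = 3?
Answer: 377/100 ≈ 3.7700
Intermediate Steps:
C(D, d) = -½ (C(D, d) = -⅙*3 = -½)
b(B) = (2 + B - B³)/(2*B) (b(B) = (B + (2 - B³))/((2*B)) = (2 + B - B³)*(1/(2*B)) = (2 + B - B³)/(2*B))
(1/(-33 - 17) + C(-10, 6))*b(4) = (1/(-33 - 17) - ½)*((½)*(2 + 4 - 1*4³)/4) = (1/(-50) - ½)*((½)*(¼)*(2 + 4 - 1*64)) = (-1/50 - ½)*((½)*(¼)*(2 + 4 - 64)) = -13*(-58)/(50*4) = -13/25*(-29/4) = 377/100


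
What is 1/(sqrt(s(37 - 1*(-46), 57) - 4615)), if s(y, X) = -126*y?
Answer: -I*sqrt(15073)/15073 ≈ -0.0081452*I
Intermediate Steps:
1/(sqrt(s(37 - 1*(-46), 57) - 4615)) = 1/(sqrt(-126*(37 - 1*(-46)) - 4615)) = 1/(sqrt(-126*(37 + 46) - 4615)) = 1/(sqrt(-126*83 - 4615)) = 1/(sqrt(-10458 - 4615)) = 1/(sqrt(-15073)) = 1/(I*sqrt(15073)) = -I*sqrt(15073)/15073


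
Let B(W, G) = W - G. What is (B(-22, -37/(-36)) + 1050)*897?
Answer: 11054329/12 ≈ 9.2119e+5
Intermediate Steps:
(B(-22, -37/(-36)) + 1050)*897 = ((-22 - (-37)/(-36)) + 1050)*897 = ((-22 - (-37)*(-1)/36) + 1050)*897 = ((-22 - 1*37/36) + 1050)*897 = ((-22 - 37/36) + 1050)*897 = (-829/36 + 1050)*897 = (36971/36)*897 = 11054329/12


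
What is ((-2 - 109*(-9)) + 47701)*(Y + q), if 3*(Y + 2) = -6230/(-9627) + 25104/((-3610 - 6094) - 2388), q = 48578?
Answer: 206451686337621680/87307263 ≈ 2.3647e+9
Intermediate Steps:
Y = -216200288/87307263 (Y = -2 + (-6230/(-9627) + 25104/((-3610 - 6094) - 2388))/3 = -2 + (-6230*(-1/9627) + 25104/(-9704 - 2388))/3 = -2 + (6230/9627 + 25104/(-12092))/3 = -2 + (6230/9627 + 25104*(-1/12092))/3 = -2 + (6230/9627 - 6276/3023)/3 = -2 + (⅓)*(-41585762/29102421) = -2 - 41585762/87307263 = -216200288/87307263 ≈ -2.4763)
((-2 - 109*(-9)) + 47701)*(Y + q) = ((-2 - 109*(-9)) + 47701)*(-216200288/87307263 + 48578) = ((-2 + 981) + 47701)*(4240996021726/87307263) = (979 + 47701)*(4240996021726/87307263) = 48680*(4240996021726/87307263) = 206451686337621680/87307263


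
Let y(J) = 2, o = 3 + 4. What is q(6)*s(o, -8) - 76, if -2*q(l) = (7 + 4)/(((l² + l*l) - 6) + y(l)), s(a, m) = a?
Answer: -10413/136 ≈ -76.566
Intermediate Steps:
o = 7
q(l) = -11/(2*(-4 + 2*l²)) (q(l) = -(7 + 4)/(2*(((l² + l*l) - 6) + 2)) = -11/(2*(((l² + l²) - 6) + 2)) = -11/(2*((2*l² - 6) + 2)) = -11/(2*((-6 + 2*l²) + 2)) = -11/(2*(-4 + 2*l²)))
q(6)*s(o, -8) - 76 = -11/(-8 + 4*6²)*7 - 76 = -11/(-8 + 4*36)*7 - 76 = -11/(-8 + 144)*7 - 76 = -11/136*7 - 76 = -77/136 - 76 = -10413/136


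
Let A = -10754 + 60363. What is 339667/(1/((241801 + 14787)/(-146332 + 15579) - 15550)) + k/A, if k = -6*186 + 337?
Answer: -257631550148074597/48770869 ≈ -5.2825e+9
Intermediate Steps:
A = 49609
k = -779 (k = -1116 + 337 = -779)
339667/(1/((241801 + 14787)/(-146332 + 15579) - 15550)) + k/A = 339667/(1/((241801 + 14787)/(-146332 + 15579) - 15550)) - 779/49609 = 339667/(1/(256588/(-130753) - 15550)) - 779*1/49609 = 339667/(1/(256588*(-1/130753) - 15550)) - 41/2611 = 339667/(1/(-256588/130753 - 15550)) - 41/2611 = 339667/(1/(-2033465738/130753)) - 41/2611 = 339667/(-130753/2033465738) - 41/2611 = 339667*(-2033465738/130753) - 41/2611 = -690701206829246/130753 - 41/2611 = -257631550148074597/48770869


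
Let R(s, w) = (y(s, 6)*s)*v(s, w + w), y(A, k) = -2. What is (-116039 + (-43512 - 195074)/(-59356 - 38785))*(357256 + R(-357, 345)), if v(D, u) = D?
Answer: -1165647265404854/98141 ≈ -1.1877e+10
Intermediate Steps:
R(s, w) = -2*s² (R(s, w) = (-2*s)*s = -2*s²)
(-116039 + (-43512 - 195074)/(-59356 - 38785))*(357256 + R(-357, 345)) = (-116039 + (-43512 - 195074)/(-59356 - 38785))*(357256 - 2*(-357)²) = (-116039 - 238586/(-98141))*(357256 - 2*127449) = (-116039 - 238586*(-1/98141))*(357256 - 254898) = (-116039 + 238586/98141)*102358 = -11387944913/98141*102358 = -1165647265404854/98141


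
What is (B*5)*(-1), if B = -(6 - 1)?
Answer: 25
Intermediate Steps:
B = -5 (B = -1*5 = -5)
(B*5)*(-1) = -5*5*(-1) = -25*(-1) = 25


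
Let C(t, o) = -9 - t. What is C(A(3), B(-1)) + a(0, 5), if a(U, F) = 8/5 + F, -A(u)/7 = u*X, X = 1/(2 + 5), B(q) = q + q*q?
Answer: 3/5 ≈ 0.60000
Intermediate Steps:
B(q) = q + q**2
X = 1/7 ≈ 0.14286
A(u) = -u (A(u) = -7*u/7 = -u)
a(U, F) = 8/5 + F (a(U, F) = 8*(1/5) + F = 8/5 + F)
C(A(3), B(-1)) + a(0, 5) = (-9 - (-1)*3) + (8/5 + 5) = (-9 - 1*(-3)) + 33/5 = (-9 + 3) + 33/5 = -6 + 33/5 = 3/5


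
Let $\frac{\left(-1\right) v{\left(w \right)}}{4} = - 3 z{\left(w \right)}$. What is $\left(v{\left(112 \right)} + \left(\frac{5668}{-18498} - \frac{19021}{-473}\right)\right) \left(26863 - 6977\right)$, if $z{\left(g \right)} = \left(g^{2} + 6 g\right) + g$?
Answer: $\frac{13917394463611834}{4374777} \approx 3.1813 \cdot 10^{9}$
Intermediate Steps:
$z{\left(g \right)} = g^{2} + 7 g$
$v{\left(w \right)} = 12 w \left(7 + w\right)$ ($v{\left(w \right)} = - 4 \left(- 3 w \left(7 + w\right)\right) = 12 w \left(7 + w\right)$)
$\left(v{\left(112 \right)} + \left(\frac{5668}{-18498} - \frac{19021}{-473}\right)\right) \left(26863 - 6977\right) = \left(12 \cdot 112 \left(7 + 112\right) + \left(\frac{5668}{-18498} - \frac{19021}{-473}\right)\right) \left(26863 - 6977\right) = \left(12 \cdot 112 \cdot 119 + \left(5668 \left(- \frac{1}{18498}\right) - - \frac{19021}{473}\right)\right) 19886 = \left(159936 + \left(- \frac{2834}{9249} + \frac{19021}{473}\right)\right) 19886 = \left(159936 + \frac{174584747}{4374777}\right) 19886 = \frac{699858919019}{4374777} \cdot 19886 = \frac{13917394463611834}{4374777}$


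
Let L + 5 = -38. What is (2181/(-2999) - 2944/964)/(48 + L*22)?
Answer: 2732885/649037582 ≈ 0.0042107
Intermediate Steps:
L = -43 (L = -5 - 38 = -43)
(2181/(-2999) - 2944/964)/(48 + L*22) = (2181/(-2999) - 2944/964)/(48 - 43*22) = (2181*(-1/2999) - 2944*1/964)/(48 - 946) = (-2181/2999 - 736/241)/(-898) = -2732885/722759*(-1/898) = 2732885/649037582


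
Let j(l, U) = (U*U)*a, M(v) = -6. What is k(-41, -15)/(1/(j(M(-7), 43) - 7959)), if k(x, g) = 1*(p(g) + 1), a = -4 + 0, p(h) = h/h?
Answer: -30710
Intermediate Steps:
p(h) = 1
a = -4
j(l, U) = -4*U**2 (j(l, U) = (U*U)*(-4) = U**2*(-4) = -4*U**2)
k(x, g) = 2 (k(x, g) = 1*(1 + 1) = 1*2 = 2)
k(-41, -15)/(1/(j(M(-7), 43) - 7959)) = 2/(1/(-4*43**2 - 7959)) = 2/(1/(-4*1849 - 7959)) = 2/(1/(-7396 - 7959)) = 2/(1/(-15355)) = 2/(-1/15355) = 2*(-15355) = -30710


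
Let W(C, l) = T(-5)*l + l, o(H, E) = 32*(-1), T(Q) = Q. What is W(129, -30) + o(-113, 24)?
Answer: 88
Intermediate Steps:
o(H, E) = -32
W(C, l) = -4*l (W(C, l) = -5*l + l = -4*l)
W(129, -30) + o(-113, 24) = -4*(-30) - 32 = 120 - 32 = 88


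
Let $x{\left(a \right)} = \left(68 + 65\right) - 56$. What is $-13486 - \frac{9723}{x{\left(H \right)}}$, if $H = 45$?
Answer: $- \frac{149735}{11} \approx -13612.0$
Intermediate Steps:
$x{\left(a \right)} = 77$ ($x{\left(a \right)} = 133 - 56 = 77$)
$-13486 - \frac{9723}{x{\left(H \right)}} = -13486 - \frac{9723}{77} = -13486 - \frac{1389}{11} = - \frac{149735}{11}$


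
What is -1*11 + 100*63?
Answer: 6289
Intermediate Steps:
-1*11 + 100*63 = -11 + 6300 = 6289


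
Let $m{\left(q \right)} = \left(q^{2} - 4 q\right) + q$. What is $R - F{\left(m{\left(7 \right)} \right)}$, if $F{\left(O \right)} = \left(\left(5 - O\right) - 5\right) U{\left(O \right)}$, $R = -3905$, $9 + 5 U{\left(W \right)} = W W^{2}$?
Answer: $\frac{594879}{5} \approx 1.1898 \cdot 10^{5}$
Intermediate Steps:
$U{\left(W \right)} = - \frac{9}{5} + \frac{W^{3}}{5}$ ($U{\left(W \right)} = - \frac{9}{5} + \frac{W W^{2}}{5} = - \frac{9}{5} + \frac{W^{3}}{5}$)
$m{\left(q \right)} = q^{2} - 3 q$
$F{\left(O \right)} = - O \left(- \frac{9}{5} + \frac{O^{3}}{5}\right)$ ($F{\left(O \right)} = \left(\left(5 - O\right) - 5\right) \left(- \frac{9}{5} + \frac{O^{3}}{5}\right) = - O \left(- \frac{9}{5} + \frac{O^{3}}{5}\right)$)
$R - F{\left(m{\left(7 \right)} \right)} = -3905 - \frac{7 \left(-3 + 7\right) \left(9 - \left(7 \left(-3 + 7\right)\right)^{3}\right)}{5} = -3905 - \frac{7 \cdot 4 \left(9 - \left(7 \cdot 4\right)^{3}\right)}{5} = -3905 - \frac{1}{5} \cdot 28 \left(9 - 28^{3}\right) = -3905 - \frac{1}{5} \cdot 28 \left(9 - 21952\right) = -3905 - \frac{1}{5} \cdot 28 \left(-21943\right) = -3905 - - \frac{614404}{5} = -3905 + \frac{614404}{5} = \frac{594879}{5}$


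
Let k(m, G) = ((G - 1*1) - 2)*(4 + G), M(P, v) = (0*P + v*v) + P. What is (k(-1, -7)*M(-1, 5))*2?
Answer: 1440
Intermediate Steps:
M(P, v) = P + v² (M(P, v) = (0 + v²) + P = v² + P = P + v²)
k(m, G) = (-3 + G)*(4 + G) (k(m, G) = ((G - 1) - 2)*(4 + G) = ((-1 + G) - 2)*(4 + G) = (-3 + G)*(4 + G))
(k(-1, -7)*M(-1, 5))*2 = ((-12 - 7 + (-7)²)*(-1 + 5²))*2 = ((-12 - 7 + 49)*(-1 + 25))*2 = (30*24)*2 = 720*2 = 1440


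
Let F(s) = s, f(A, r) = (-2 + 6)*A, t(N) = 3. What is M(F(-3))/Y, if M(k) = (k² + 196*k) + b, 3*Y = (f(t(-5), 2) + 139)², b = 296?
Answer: -849/22801 ≈ -0.037235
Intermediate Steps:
f(A, r) = 4*A
Y = 22801/3 (Y = (4*3 + 139)²/3 = (12 + 139)²/3 = (⅓)*151² = (⅓)*22801 = 22801/3 ≈ 7600.3)
M(k) = 296 + k² + 196*k (M(k) = (k² + 196*k) + 296 = 296 + k² + 196*k)
M(F(-3))/Y = (296 + (-3)² + 196*(-3))/(22801/3) = (296 + 9 - 588)*(3/22801) = -283*3/22801 = -849/22801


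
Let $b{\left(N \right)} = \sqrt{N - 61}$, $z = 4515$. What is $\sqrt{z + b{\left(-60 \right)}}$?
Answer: $\sqrt{4515 + 11 i} \approx 67.194 + 0.0819 i$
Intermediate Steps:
$b{\left(N \right)} = \sqrt{-61 + N}$
$\sqrt{z + b{\left(-60 \right)}} = \sqrt{4515 + \sqrt{-61 - 60}} = \sqrt{4515 + \sqrt{-121}} = \sqrt{4515 + 11 i}$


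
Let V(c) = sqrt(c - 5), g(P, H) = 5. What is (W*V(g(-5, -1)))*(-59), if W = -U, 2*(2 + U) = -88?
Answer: 0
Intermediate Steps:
U = -46 (U = -2 + (1/2)*(-88) = -2 - 44 = -46)
W = 46 (W = -1*(-46) = 46)
V(c) = sqrt(-5 + c)
(W*V(g(-5, -1)))*(-59) = (46*sqrt(-5 + 5))*(-59) = (46*sqrt(0))*(-59) = (46*0)*(-59) = 0*(-59) = 0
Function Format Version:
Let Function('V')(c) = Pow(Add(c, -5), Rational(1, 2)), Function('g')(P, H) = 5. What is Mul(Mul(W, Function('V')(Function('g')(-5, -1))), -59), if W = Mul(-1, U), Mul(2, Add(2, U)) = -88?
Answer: 0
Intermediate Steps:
U = -46 (U = Add(-2, Mul(Rational(1, 2), -88)) = Add(-2, -44) = -46)
W = 46 (W = Mul(-1, -46) = 46)
Function('V')(c) = Pow(Add(-5, c), Rational(1, 2))
Mul(Mul(W, Function('V')(Function('g')(-5, -1))), -59) = Mul(Mul(46, Pow(Add(-5, 5), Rational(1, 2))), -59) = Mul(Mul(46, Pow(0, Rational(1, 2))), -59) = Mul(Mul(46, 0), -59) = Mul(0, -59) = 0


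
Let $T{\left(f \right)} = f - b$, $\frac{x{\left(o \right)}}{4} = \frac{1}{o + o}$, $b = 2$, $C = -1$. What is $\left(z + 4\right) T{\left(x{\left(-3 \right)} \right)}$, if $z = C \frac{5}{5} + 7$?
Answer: $- \frac{80}{3} \approx -26.667$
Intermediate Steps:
$x{\left(o \right)} = \frac{2}{o}$ ($x{\left(o \right)} = \frac{4}{o + o} = \frac{4}{2 o} = 4 \frac{1}{2 o} = \frac{2}{o}$)
$z = 6$ ($z = - \frac{5}{5} + 7 = \left(-1\right) 1 + 7 = -1 + 7 = 6$)
$T{\left(f \right)} = -2 + f$ ($T{\left(f \right)} = f - 2 = -2 + f$)
$\left(z + 4\right) T{\left(x{\left(-3 \right)} \right)} = \left(6 + 4\right) \left(-2 + \frac{2}{-3}\right) = 10 \left(-2 + 2 \left(- \frac{1}{3}\right)\right) = 10 \left(-2 - \frac{2}{3}\right) = 10 \left(- \frac{8}{3}\right) = - \frac{80}{3}$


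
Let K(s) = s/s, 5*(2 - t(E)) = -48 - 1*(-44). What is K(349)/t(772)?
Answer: 5/14 ≈ 0.35714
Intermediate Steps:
t(E) = 14/5 (t(E) = 2 - (-48 - 1*(-44))/5 = 2 - (-48 + 44)/5 = 2 - ⅕*(-4) = 2 + ⅘ = 14/5)
K(s) = 1
K(349)/t(772) = 1/(14/5) = 1*(5/14) = 5/14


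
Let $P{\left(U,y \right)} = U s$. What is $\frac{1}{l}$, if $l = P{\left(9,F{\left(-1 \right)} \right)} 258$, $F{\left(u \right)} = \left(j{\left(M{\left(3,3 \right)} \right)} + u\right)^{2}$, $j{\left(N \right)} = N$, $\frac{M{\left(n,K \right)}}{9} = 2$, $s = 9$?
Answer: $\frac{1}{20898} \approx 4.7851 \cdot 10^{-5}$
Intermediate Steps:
$M{\left(n,K \right)} = 18$ ($M{\left(n,K \right)} = 9 \cdot 2 = 18$)
$F{\left(u \right)} = \left(18 + u\right)^{2}$
$P{\left(U,y \right)} = 9 U$ ($P{\left(U,y \right)} = U 9 = 9 U$)
$l = 20898$ ($l = 9 \cdot 9 \cdot 258 = 81 \cdot 258 = 20898$)
$\frac{1}{l} = \frac{1}{20898}$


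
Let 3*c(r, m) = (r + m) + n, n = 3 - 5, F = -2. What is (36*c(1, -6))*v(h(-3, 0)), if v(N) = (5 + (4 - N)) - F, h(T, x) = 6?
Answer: -420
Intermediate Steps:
n = -2
c(r, m) = -2/3 + m/3 + r/3 (c(r, m) = ((r + m) - 2)/3 = ((m + r) - 2)/3 = (-2 + m + r)/3 = -2/3 + m/3 + r/3)
v(N) = 11 - N (v(N) = (5 + (4 - N)) - 1*(-2) = (9 - N) + 2 = 11 - N)
(36*c(1, -6))*v(h(-3, 0)) = (36*(-2/3 + (1/3)*(-6) + (1/3)*1))*(11 - 1*6) = (36*(-2/3 - 2 + 1/3))*(11 - 6) = (36*(-7/3))*5 = -84*5 = -420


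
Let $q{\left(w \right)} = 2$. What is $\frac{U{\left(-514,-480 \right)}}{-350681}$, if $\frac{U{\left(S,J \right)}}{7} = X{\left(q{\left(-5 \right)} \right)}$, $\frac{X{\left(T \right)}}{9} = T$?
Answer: $- \frac{126}{350681} \approx -0.0003593$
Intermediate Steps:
$X{\left(T \right)} = 9 T$
$U{\left(S,J \right)} = 126$ ($U{\left(S,J \right)} = 7 \cdot 9 \cdot 2 = 7 \cdot 18 = 126$)
$\frac{U{\left(-514,-480 \right)}}{-350681} = \frac{126}{-350681} = 126 \left(- \frac{1}{350681}\right) = - \frac{126}{350681}$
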